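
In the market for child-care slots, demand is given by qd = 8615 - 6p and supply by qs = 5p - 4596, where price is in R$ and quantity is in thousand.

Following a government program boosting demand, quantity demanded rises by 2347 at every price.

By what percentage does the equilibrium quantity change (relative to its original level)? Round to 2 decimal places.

Original equilibrium: 8615 - 6p = 5p - 4596 gives 13211 = 11p, so p = 1201 and q = 1409.
After the shift, demand is qd = 10962 - 6p and supply is qs = 5p - 4596.
Equate the new curves: 10962 - 6p = 5p - 4596, giving 15558 = 11p, p = 15558/11 ≈ 1414.3636, q = 27234/11 ≈ 2475.8182.
%Δq = (2475.8182 − 1409) / 1409 × 100 = +75.71%.

+75.71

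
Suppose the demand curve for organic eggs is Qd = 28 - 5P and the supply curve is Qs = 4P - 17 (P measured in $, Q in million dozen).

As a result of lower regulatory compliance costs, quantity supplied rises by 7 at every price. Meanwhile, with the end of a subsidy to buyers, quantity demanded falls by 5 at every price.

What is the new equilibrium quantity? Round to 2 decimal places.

4.67

Solve the original market: 28 - 5P = 4P - 17, hence P = 5 and Q = 3.
With the change applied: demand Qd = 23 - 5P, supply Qs = 4P - 10.
Clearing the new market: 23 - 5P = 4P - 10, so P = 11/3 ≈ 3.6667 and Q = 14/3 ≈ 4.6667.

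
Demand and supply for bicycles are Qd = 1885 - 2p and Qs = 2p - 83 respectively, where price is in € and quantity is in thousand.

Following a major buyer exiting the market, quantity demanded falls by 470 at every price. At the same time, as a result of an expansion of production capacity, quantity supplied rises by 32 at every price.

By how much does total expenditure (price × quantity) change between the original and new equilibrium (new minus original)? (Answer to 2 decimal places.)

Initially, 1885 - 2p = 2p - 83, so 1968 = 4p and p = 492, Q = 901.
After the shift, demand is Qd = 1415 - 2p and supply is Qs = 2p - 51.
New equilibrium: 1415 - 2p = 2p - 51 ⇒ 1466 = 4p ⇒ p = 366.5, Q = 682.
Expenditure moves from 492×901 = 443292 to 366.5×682 = 249953; change = -193339.00.

-193339.00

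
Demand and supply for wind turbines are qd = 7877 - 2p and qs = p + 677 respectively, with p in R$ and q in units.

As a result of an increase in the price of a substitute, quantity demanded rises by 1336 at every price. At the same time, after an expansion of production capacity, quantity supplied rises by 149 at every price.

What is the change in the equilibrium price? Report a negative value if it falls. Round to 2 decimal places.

+395.67

Original equilibrium: 7877 - 2p = p + 677 gives 7200 = 3p, so p = 2400 and q = 3077.
After the shift, demand is qd = 9213 - 2p and supply is qs = p + 826.
Equate the new curves: 9213 - 2p = p + 826, giving 8387 = 3p, p = 8387/3 ≈ 2795.6667, q = 10865/3 ≈ 3621.6667.
Δp = 2795.6667 − 2400 = +395.67.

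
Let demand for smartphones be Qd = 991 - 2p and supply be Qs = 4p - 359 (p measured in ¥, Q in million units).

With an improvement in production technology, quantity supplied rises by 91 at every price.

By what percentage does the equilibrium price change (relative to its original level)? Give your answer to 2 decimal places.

-6.74

Initially, 991 - 2p = 4p - 359, so 1350 = 6p and p = 225, Q = 541.
With the change applied: demand Qd = 991 - 2p, supply Qs = 4p - 268.
New equilibrium: 991 - 2p = 4p - 268 ⇒ 1259 = 6p ⇒ p = 1259/6 ≈ 209.8333, Q = 1714/3 ≈ 571.3333.
%Δp = (209.8333 − 225) / 225 × 100 = -6.74%.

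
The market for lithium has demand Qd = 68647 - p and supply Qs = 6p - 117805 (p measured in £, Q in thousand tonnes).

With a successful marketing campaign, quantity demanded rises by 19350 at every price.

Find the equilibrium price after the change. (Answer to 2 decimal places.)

29400.29

Solve the original market: 68647 - p = 6p - 117805, hence p = 26636 and Q = 42011.
The shock moves the curves to Qd = 87997 - p and Qs = 6p - 117805.
Equate the new curves: 87997 - p = 6p - 117805, giving 205802 = 7p, p = 205802/7 ≈ 29400.2857, Q = 410177/7 ≈ 58596.7143.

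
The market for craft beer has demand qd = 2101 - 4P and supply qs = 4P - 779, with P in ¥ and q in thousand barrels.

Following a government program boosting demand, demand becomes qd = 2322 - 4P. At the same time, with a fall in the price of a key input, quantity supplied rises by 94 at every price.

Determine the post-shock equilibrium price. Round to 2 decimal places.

375.88

Initially, 2101 - 4P = 4P - 779, so 2880 = 8P and P = 360, q = 661.
With the change applied: demand qd = 2322 - 4P, supply qs = 4P - 685.
New equilibrium: 2322 - 4P = 4P - 685 ⇒ 3007 = 8P ⇒ P = 375.875, q = 818.5.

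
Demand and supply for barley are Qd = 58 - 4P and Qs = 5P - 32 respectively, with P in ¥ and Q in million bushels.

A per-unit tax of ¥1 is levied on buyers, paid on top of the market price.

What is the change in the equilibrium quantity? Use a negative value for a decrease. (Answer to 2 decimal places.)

Before the shock: 58 - 4P = 5P - 32 ⇒ 90 = 9P ⇒ P = 10, Q = 18.
Since buyers pay the price plus the tax, the effective demand curve becomes Qd = 54 - 4P.
Clearing the new market: 54 - 4P = 5P - 32, so P = 86/9 ≈ 9.5556 and Q = 142/9 ≈ 15.7778.
ΔQ = 15.7778 − 18 = -2.22.

-2.22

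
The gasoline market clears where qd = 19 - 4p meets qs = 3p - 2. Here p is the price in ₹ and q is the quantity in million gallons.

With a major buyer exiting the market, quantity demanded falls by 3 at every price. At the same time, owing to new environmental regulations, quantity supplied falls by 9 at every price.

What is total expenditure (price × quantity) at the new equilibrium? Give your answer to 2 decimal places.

Initially, 19 - 4p = 3p - 2, so 21 = 7p and p = 3, q = 7.
The new curves are qd = 16 - 4p (demand) and qs = 3p - 11 (supply).
New equilibrium: 16 - 4p = 3p - 11 ⇒ 27 = 7p ⇒ p = 27/7 ≈ 3.8571, q = 4/7 ≈ 0.5714.
New expenditure = 3.8571 × 0.5714 = 2.20.

2.20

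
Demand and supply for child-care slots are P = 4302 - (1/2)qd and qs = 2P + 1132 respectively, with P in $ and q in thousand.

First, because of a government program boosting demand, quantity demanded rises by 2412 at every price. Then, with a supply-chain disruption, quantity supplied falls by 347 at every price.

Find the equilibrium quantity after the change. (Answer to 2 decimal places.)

Original equilibrium: 8604 - 2P = 2P + 1132 gives 7472 = 4P, so P = 1868 and q = 4868.
With the change applied: demand qd = 11016 - 2P, supply qs = 2P + 785.
New equilibrium: 11016 - 2P = 2P + 785 ⇒ 10231 = 4P ⇒ P = 2557.75, q = 5900.5.

5900.50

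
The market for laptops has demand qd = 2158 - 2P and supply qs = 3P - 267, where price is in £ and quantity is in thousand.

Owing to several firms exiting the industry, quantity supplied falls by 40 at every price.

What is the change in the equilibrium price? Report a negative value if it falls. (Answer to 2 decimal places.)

+8.00

Solve the original market: 2158 - 2P = 3P - 267, hence P = 485 and q = 1188.
The shock moves the curves to qd = 2158 - 2P and qs = 3P - 307.
Setting them equal: 2158 - 2P = 3P - 307 → 2465 = 5P, so P = 493 and q = 1172.
ΔP = 493 − 485 = +8.00.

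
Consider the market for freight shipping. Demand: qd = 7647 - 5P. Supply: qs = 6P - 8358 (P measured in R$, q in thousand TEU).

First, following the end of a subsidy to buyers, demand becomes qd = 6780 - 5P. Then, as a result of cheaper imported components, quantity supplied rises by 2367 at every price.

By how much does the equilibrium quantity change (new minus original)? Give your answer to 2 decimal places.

+603.00

Solve the original market: 7647 - 5P = 6P - 8358, hence P = 1455 and q = 372.
The new curves are qd = 6780 - 5P (demand) and qs = 6P - 5991 (supply).
New equilibrium: 6780 - 5P = 6P - 5991 ⇒ 12771 = 11P ⇒ P = 1161, q = 975.
Δq = 975 − 372 = +603.00.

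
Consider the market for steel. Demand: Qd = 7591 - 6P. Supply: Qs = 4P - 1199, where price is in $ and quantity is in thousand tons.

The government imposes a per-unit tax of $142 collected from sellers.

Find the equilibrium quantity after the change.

1976.2

Initially, 7591 - 6P = 4P - 1199, so 8790 = 10P and P = 879, Q = 2317.
Since sellers keep the price net of the tax, the effective supply curve becomes Qs = 4P - 1767.
Clearing the new market: 7591 - 6P = 4P - 1767, so P = 935.8 and Q = 1976.2.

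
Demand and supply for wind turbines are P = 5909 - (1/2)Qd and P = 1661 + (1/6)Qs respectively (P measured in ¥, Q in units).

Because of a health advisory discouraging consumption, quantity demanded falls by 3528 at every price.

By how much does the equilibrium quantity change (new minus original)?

-2646

Original equilibrium: 11818 - 2P = 6P - 9966 gives 21784 = 8P, so P = 2723 and Q = 6372.
The new curves are Qd = 8290 - 2P (demand) and Qs = 6P - 9966 (supply).
Setting them equal: 8290 - 2P = 6P - 9966 → 18256 = 8P, so P = 2282 and Q = 3726.
ΔQ = 3726 − 6372 = -2646.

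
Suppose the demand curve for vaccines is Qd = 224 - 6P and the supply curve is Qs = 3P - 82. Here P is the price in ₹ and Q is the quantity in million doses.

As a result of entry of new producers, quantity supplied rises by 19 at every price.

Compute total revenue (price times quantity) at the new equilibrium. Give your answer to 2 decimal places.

Initially, 224 - 6P = 3P - 82, so 306 = 9P and P = 34, Q = 20.
The new curves are Qd = 224 - 6P (demand) and Qs = 3P - 63 (supply).
New equilibrium: 224 - 6P = 3P - 63 ⇒ 287 = 9P ⇒ P = 287/9 ≈ 31.8889, Q = 98/3 ≈ 32.6667.
New expenditure = 31.8889 × 32.6667 = 1041.70.

1041.70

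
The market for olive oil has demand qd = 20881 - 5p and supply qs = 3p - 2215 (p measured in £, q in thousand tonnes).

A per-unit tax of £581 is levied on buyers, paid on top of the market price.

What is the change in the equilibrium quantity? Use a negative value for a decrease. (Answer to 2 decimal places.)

-1089.38

Solve the original market: 20881 - 5p = 3p - 2215, hence p = 2887 and q = 6446.
Since buyers pay the price plus the tax, the effective demand curve becomes qd = 17976 - 5p.
Equate the new curves: 17976 - 5p = 3p - 2215, giving 20191 = 8p, p = 2523.875, q = 5356.625.
Δq = 5356.625 − 6446 = -1089.38.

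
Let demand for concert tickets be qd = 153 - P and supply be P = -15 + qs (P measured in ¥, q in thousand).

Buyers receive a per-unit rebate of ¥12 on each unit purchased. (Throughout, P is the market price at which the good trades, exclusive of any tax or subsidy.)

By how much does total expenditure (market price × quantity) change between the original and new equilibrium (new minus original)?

+954

Solve the original market: 153 - P = P + 15, hence P = 69 and q = 84.
Since buyers' out-of-pocket price is the market price minus the rebate, the effective demand curve becomes qd = 165 - P.
Equate the new curves: 165 - P = P + 15, giving 150 = 2P, P = 75, q = 90.
Expenditure moves from 69×84 = 5796 to 75×90 = 6750; change = +954.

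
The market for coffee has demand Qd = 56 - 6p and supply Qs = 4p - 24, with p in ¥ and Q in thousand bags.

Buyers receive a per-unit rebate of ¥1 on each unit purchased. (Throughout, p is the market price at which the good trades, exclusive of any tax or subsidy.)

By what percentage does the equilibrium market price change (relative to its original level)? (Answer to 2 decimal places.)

+7.50

Solve the original market: 56 - 6p = 4p - 24, hence p = 8 and Q = 8.
Since buyers' out-of-pocket price is the market price minus the rebate, the effective demand curve becomes Qd = 62 - 6p.
Equate the new curves: 62 - 6p = 4p - 24, giving 86 = 10p, p = 8.6, Q = 10.4.
%Δp = (8.6 − 8) / 8 × 100 = +7.50%.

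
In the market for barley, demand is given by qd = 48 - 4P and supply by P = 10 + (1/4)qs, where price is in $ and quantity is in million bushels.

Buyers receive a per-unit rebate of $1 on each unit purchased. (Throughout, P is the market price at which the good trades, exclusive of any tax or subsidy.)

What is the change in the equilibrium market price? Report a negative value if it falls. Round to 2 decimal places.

Original equilibrium: 48 - 4P = 4P - 40 gives 88 = 8P, so P = 11 and q = 4.
Since buyers' out-of-pocket price is the market price minus the rebate, the effective demand curve becomes qd = 52 - 4P.
Clearing the new market: 52 - 4P = 4P - 40, so P = 11.5 and q = 6.
ΔP = 11.5 − 11 = +0.50.

+0.50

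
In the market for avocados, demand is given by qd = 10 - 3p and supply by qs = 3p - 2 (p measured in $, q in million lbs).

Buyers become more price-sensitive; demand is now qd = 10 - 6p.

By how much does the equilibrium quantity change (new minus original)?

Solve the original market: 10 - 3p = 3p - 2, hence p = 2 and q = 4.
The shock moves the curves to qd = 10 - 6p and qs = 3p - 2.
Setting them equal: 10 - 6p = 3p - 2 → 12 = 9p, so p = 4/3 ≈ 1.3333 and q = 2.
Δq = 2 − 4 = -2.

-2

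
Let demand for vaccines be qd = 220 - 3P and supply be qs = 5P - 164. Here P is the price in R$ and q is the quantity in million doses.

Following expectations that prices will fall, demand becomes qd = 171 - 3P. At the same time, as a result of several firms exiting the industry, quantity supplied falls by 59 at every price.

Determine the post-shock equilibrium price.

49.25

Before the shock: 220 - 3P = 5P - 164 ⇒ 384 = 8P ⇒ P = 48, q = 76.
The new curves are qd = 171 - 3P (demand) and qs = 5P - 223 (supply).
Clearing the new market: 171 - 3P = 5P - 223, so P = 49.25 and q = 23.25.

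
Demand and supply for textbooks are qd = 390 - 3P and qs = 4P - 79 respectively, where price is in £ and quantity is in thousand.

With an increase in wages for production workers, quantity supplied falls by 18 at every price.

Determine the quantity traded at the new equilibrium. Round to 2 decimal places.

181.29

Solve the original market: 390 - 3P = 4P - 79, hence P = 67 and q = 189.
The new curves are qd = 390 - 3P (demand) and qs = 4P - 97 (supply).
Setting them equal: 390 - 3P = 4P - 97 → 487 = 7P, so P = 487/7 ≈ 69.5714 and q = 1269/7 ≈ 181.2857.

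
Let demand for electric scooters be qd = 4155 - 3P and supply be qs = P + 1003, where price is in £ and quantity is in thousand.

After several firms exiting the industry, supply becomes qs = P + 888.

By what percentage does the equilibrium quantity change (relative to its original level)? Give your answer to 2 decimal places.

-4.82

Initially, 4155 - 3P = P + 1003, so 3152 = 4P and P = 788, q = 1791.
The shock moves the curves to qd = 4155 - 3P and qs = P + 888.
New equilibrium: 4155 - 3P = P + 888 ⇒ 3267 = 4P ⇒ P = 816.75, q = 1704.75.
%Δq = (1704.75 − 1791) / 1791 × 100 = -4.82%.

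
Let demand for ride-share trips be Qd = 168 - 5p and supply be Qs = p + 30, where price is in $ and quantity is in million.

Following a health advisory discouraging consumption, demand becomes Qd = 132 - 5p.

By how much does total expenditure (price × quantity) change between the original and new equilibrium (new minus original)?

Solve the original market: 168 - 5p = p + 30, hence p = 23 and Q = 53.
The new curves are Qd = 132 - 5p (demand) and Qs = p + 30 (supply).
Setting them equal: 132 - 5p = p + 30 → 102 = 6p, so p = 17 and Q = 47.
Expenditure moves from 23×53 = 1219 to 17×47 = 799; change = -420.

-420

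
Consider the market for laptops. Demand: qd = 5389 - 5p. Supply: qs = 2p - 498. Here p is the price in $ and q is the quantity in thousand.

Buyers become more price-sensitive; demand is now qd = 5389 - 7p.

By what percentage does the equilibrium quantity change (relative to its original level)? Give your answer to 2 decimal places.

Before the shock: 5389 - 5p = 2p - 498 ⇒ 5887 = 7p ⇒ p = 841, q = 1184.
The shock moves the curves to qd = 5389 - 7p and qs = 2p - 498.
Clearing the new market: 5389 - 7p = 2p - 498, so p = 5887/9 ≈ 654.1111 and q = 7292/9 ≈ 810.2222.
%Δq = (810.2222 − 1184) / 1184 × 100 = -31.57%.

-31.57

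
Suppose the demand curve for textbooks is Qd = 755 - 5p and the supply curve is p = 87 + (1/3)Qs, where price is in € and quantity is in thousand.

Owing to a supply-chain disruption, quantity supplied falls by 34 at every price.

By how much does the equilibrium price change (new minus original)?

Initially, 755 - 5p = 3p - 261, so 1016 = 8p and p = 127, Q = 120.
With the change applied: demand Qd = 755 - 5p, supply Qs = 3p - 295.
Equate the new curves: 755 - 5p = 3p - 295, giving 1050 = 8p, p = 131.25, Q = 98.75.
Δp = 131.25 − 127 = +4.25.

+4.25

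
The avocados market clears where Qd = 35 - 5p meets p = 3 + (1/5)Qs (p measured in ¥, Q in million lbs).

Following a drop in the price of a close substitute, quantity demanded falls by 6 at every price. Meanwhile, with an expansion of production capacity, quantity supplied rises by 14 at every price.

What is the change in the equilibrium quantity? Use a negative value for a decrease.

+4

Solve the original market: 35 - 5p = 5p - 15, hence p = 5 and Q = 10.
With the change applied: demand Qd = 29 - 5p, supply Qs = 5p - 1.
Setting them equal: 29 - 5p = 5p - 1 → 30 = 10p, so p = 3 and Q = 14.
ΔQ = 14 − 10 = +4.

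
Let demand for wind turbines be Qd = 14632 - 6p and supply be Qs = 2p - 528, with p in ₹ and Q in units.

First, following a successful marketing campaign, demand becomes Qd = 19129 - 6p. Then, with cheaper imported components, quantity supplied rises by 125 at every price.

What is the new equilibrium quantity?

4480

Initially, 14632 - 6p = 2p - 528, so 15160 = 8p and p = 1895, Q = 3262.
The new curves are Qd = 19129 - 6p (demand) and Qs = 2p - 403 (supply).
Equate the new curves: 19129 - 6p = 2p - 403, giving 19532 = 8p, p = 2441.5, Q = 4480.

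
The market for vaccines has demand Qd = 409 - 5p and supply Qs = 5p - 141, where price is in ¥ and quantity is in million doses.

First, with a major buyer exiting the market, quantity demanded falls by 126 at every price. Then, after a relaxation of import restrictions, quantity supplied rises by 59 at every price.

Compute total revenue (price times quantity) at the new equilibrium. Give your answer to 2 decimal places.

Original equilibrium: 409 - 5p = 5p - 141 gives 550 = 10p, so p = 55 and Q = 134.
With the change applied: demand Qd = 283 - 5p, supply Qs = 5p - 82.
Clearing the new market: 283 - 5p = 5p - 82, so p = 36.5 and Q = 100.5.
New expenditure = 36.5 × 100.5 = 3668.25.

3668.25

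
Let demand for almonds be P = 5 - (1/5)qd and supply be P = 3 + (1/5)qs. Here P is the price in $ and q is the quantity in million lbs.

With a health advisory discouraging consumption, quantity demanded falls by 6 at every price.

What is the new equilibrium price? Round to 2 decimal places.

Initially, 25 - 5P = 5P - 15, so 40 = 10P and P = 4, q = 5.
After the shift, demand is qd = 19 - 5P and supply is qs = 5P - 15.
Clearing the new market: 19 - 5P = 5P - 15, so P = 3.4 and q = 2.

3.40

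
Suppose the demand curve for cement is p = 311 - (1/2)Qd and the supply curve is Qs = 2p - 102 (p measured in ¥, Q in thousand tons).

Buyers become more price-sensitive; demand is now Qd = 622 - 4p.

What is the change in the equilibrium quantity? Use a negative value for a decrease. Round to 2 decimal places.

Solve the original market: 622 - 2p = 2p - 102, hence p = 181 and Q = 260.
The new curves are Qd = 622 - 4p (demand) and Qs = 2p - 102 (supply).
Equate the new curves: 622 - 4p = 2p - 102, giving 724 = 6p, p = 362/3 ≈ 120.6667, Q = 418/3 ≈ 139.3333.
ΔQ = 139.3333 − 260 = -120.67.

-120.67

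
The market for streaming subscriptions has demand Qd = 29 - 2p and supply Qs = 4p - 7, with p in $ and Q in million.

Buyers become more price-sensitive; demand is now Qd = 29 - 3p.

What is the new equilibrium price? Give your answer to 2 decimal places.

Before the shock: 29 - 2p = 4p - 7 ⇒ 36 = 6p ⇒ p = 6, Q = 17.
With the change applied: demand Qd = 29 - 3p, supply Qs = 4p - 7.
Clearing the new market: 29 - 3p = 4p - 7, so p = 36/7 ≈ 5.1429 and Q = 95/7 ≈ 13.5714.

5.14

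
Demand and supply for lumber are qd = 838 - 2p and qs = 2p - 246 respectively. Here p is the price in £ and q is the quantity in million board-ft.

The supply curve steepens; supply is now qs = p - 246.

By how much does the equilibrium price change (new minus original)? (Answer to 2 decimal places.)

Original equilibrium: 838 - 2p = 2p - 246 gives 1084 = 4p, so p = 271 and q = 296.
The shock moves the curves to qd = 838 - 2p and qs = p - 246.
Clearing the new market: 838 - 2p = p - 246, so p = 1084/3 ≈ 361.3333 and q = 346/3 ≈ 115.3333.
Δp = 361.3333 − 271 = +90.33.

+90.33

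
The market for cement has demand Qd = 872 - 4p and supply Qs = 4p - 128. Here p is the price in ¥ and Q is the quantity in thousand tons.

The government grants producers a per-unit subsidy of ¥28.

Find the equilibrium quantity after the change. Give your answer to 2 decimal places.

Initially, 872 - 4p = 4p - 128, so 1000 = 8p and p = 125, Q = 372.
Since sellers receive the price plus the subsidy, the effective supply curve becomes Qs = 4p - 16.
Equate the new curves: 872 - 4p = 4p - 16, giving 888 = 8p, p = 111, Q = 428.

428.00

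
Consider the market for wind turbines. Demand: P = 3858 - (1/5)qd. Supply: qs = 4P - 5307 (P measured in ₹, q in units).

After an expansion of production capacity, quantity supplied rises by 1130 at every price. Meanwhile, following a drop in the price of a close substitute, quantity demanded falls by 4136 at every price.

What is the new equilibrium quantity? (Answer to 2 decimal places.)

Original equilibrium: 19290 - 5P = 4P - 5307 gives 24597 = 9P, so P = 2733 and q = 5625.
After the shift, demand is qd = 15154 - 5P and supply is qs = 4P - 4177.
Clearing the new market: 15154 - 5P = 4P - 4177, so P = 19331/9 ≈ 2147.8889 and q = 39731/9 ≈ 4414.5556.

4414.56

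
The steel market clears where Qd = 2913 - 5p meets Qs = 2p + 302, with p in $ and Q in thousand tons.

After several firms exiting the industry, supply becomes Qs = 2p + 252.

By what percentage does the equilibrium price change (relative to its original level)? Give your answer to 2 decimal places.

Original equilibrium: 2913 - 5p = 2p + 302 gives 2611 = 7p, so p = 373 and Q = 1048.
The new curves are Qd = 2913 - 5p (demand) and Qs = 2p + 252 (supply).
Clearing the new market: 2913 - 5p = 2p + 252, so p = 2661/7 ≈ 380.1429 and Q = 7086/7 ≈ 1012.2857.
%Δp = (380.1429 − 373) / 373 × 100 = +1.91%.

+1.91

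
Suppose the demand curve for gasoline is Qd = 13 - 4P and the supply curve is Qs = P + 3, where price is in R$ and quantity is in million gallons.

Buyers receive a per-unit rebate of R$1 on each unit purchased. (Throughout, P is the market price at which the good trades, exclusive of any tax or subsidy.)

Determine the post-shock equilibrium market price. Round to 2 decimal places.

Original equilibrium: 13 - 4P = P + 3 gives 10 = 5P, so P = 2 and Q = 5.
Since buyers' out-of-pocket price is the market price minus the rebate, the effective demand curve becomes Qd = 17 - 4P.
Equate the new curves: 17 - 4P = P + 3, giving 14 = 5P, P = 2.8, Q = 5.8.

2.80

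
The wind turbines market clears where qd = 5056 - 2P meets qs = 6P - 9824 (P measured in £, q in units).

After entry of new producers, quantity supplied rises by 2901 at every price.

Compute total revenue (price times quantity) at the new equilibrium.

Original equilibrium: 5056 - 2P = 6P - 9824 gives 14880 = 8P, so P = 1860 and q = 1336.
With the change applied: demand qd = 5056 - 2P, supply qs = 6P - 6923.
Clearing the new market: 5056 - 2P = 6P - 6923, so P = 1497.375 and q = 2061.25.
New expenditure = 1497.375 × 2061.25 = 3086464.21875.

3086464.21875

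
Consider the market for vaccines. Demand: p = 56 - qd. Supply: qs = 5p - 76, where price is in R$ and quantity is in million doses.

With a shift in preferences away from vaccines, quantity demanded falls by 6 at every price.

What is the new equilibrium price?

21

Original equilibrium: 56 - p = 5p - 76 gives 132 = 6p, so p = 22 and q = 34.
The shock moves the curves to qd = 50 - p and qs = 5p - 76.
Setting them equal: 50 - p = 5p - 76 → 126 = 6p, so p = 21 and q = 29.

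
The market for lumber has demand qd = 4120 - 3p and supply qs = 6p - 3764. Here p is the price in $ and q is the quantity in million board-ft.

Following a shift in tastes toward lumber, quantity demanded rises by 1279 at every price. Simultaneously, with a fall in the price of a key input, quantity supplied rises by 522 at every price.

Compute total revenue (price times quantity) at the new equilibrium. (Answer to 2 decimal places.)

2418199.85

Original equilibrium: 4120 - 3p = 6p - 3764 gives 7884 = 9p, so p = 876 and q = 1492.
The shock moves the curves to qd = 5399 - 3p and qs = 6p - 3242.
New equilibrium: 5399 - 3p = 6p - 3242 ⇒ 8641 = 9p ⇒ p = 8641/9 ≈ 960.1111, q = 7556/3 ≈ 2518.6667.
New expenditure = 960.1111 × 2518.6667 = 2418199.85.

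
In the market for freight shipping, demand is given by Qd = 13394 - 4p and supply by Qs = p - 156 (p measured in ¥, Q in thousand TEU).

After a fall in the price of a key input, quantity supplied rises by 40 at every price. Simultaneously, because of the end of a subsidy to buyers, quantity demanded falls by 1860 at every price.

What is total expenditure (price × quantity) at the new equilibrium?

Before the shock: 13394 - 4p = p - 156 ⇒ 13550 = 5p ⇒ p = 2710, Q = 2554.
The shock moves the curves to Qd = 11534 - 4p and Qs = p - 116.
Setting them equal: 11534 - 4p = p - 116 → 11650 = 5p, so p = 2330 and Q = 2214.
New expenditure = 2330 × 2214 = 5158620.

5158620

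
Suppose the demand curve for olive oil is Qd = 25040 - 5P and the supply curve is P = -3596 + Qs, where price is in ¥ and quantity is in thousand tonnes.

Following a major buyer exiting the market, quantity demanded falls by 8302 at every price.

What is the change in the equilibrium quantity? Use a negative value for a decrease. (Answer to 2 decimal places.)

Solve the original market: 25040 - 5P = P + 3596, hence P = 3574 and Q = 7170.
The new curves are Qd = 16738 - 5P (demand) and Qs = P + 3596 (supply).
Equate the new curves: 16738 - 5P = P + 3596, giving 13142 = 6P, P = 6571/3 ≈ 2190.3333, Q = 17359/3 ≈ 5786.3333.
ΔQ = 5786.3333 − 7170 = -1383.67.

-1383.67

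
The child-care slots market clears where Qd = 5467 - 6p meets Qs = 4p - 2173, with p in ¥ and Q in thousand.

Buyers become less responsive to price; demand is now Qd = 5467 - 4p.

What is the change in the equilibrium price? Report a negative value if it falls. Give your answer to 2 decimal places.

Initially, 5467 - 6p = 4p - 2173, so 7640 = 10p and p = 764, Q = 883.
The shock moves the curves to Qd = 5467 - 4p and Qs = 4p - 2173.
New equilibrium: 5467 - 4p = 4p - 2173 ⇒ 7640 = 8p ⇒ p = 955, Q = 1647.
Δp = 955 − 764 = +191.00.

+191.00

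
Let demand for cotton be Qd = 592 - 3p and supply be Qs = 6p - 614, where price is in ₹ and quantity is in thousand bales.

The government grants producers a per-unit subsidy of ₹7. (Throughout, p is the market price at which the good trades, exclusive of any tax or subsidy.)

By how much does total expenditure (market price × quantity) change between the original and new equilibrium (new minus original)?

Solve the original market: 592 - 3p = 6p - 614, hence p = 134 and Q = 190.
Since sellers receive the price plus the subsidy, the effective supply curve becomes Qs = 6p - 572.
New equilibrium: 592 - 3p = 6p - 572 ⇒ 1164 = 9p ⇒ p = 388/3 ≈ 129.3333, Q = 204.
Expenditure moves from 134×190 = 25460 to 129.3333×204 = 26384; change = +924.

+924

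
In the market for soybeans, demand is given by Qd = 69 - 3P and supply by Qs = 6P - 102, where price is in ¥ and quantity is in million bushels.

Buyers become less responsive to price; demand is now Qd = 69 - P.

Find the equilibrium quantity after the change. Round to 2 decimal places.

Solve the original market: 69 - 3P = 6P - 102, hence P = 19 and Q = 12.
After the shift, demand is Qd = 69 - P and supply is Qs = 6P - 102.
New equilibrium: 69 - P = 6P - 102 ⇒ 171 = 7P ⇒ P = 171/7 ≈ 24.4286, Q = 312/7 ≈ 44.5714.

44.57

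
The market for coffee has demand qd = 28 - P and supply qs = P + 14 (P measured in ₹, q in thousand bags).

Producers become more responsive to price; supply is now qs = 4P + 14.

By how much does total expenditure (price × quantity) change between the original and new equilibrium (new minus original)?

Before the shock: 28 - P = P + 14 ⇒ 14 = 2P ⇒ P = 7, q = 21.
With the change applied: demand qd = 28 - P, supply qs = 4P + 14.
Clearing the new market: 28 - P = 4P + 14, so P = 2.8 and q = 25.2.
Expenditure moves from 7×21 = 147 to 2.8×25.2 = 70.56; change = -76.44.

-76.44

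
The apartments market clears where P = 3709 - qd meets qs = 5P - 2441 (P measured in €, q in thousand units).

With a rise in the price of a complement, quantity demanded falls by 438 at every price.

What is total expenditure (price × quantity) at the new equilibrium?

Original equilibrium: 3709 - P = 5P - 2441 gives 6150 = 6P, so P = 1025 and q = 2684.
With the change applied: demand qd = 3271 - P, supply qs = 5P - 2441.
Clearing the new market: 3271 - P = 5P - 2441, so P = 952 and q = 2319.
New expenditure = 952 × 2319 = 2207688.

2207688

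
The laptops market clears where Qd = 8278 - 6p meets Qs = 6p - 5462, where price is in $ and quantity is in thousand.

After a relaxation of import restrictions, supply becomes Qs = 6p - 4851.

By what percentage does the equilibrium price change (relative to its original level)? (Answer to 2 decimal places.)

-4.45

Solve the original market: 8278 - 6p = 6p - 5462, hence p = 1145 and Q = 1408.
With the change applied: demand Qd = 8278 - 6p, supply Qs = 6p - 4851.
New equilibrium: 8278 - 6p = 6p - 4851 ⇒ 13129 = 12p ⇒ p = 13129/12 ≈ 1094.0833, Q = 1713.5.
%Δp = (1094.0833 − 1145) / 1145 × 100 = -4.45%.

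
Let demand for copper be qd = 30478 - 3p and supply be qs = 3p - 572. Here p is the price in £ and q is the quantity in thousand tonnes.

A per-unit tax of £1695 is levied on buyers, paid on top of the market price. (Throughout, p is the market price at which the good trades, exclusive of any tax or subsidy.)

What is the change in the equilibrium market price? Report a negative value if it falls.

-847.5

Solve the original market: 30478 - 3p = 3p - 572, hence p = 5175 and q = 14953.
Since buyers pay the price plus the tax, the effective demand curve becomes qd = 25393 - 3p.
Clearing the new market: 25393 - 3p = 3p - 572, so p = 4327.5 and q = 12410.5.
Δp = 4327.5 − 5175 = -847.5.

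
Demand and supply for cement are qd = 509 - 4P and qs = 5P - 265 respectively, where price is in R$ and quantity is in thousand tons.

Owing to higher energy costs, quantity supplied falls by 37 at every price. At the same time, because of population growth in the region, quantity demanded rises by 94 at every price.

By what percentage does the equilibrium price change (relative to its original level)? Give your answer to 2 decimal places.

Solve the original market: 509 - 4P = 5P - 265, hence P = 86 and q = 165.
The shock moves the curves to qd = 603 - 4P and qs = 5P - 302.
New equilibrium: 603 - 4P = 5P - 302 ⇒ 905 = 9P ⇒ P = 905/9 ≈ 100.5556, q = 1807/9 ≈ 200.7778.
%ΔP = (100.5556 − 86) / 86 × 100 = +16.93%.

+16.93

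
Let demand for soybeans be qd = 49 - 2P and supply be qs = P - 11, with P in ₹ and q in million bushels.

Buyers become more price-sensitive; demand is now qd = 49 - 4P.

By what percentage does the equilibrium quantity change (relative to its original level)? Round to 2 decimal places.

Initially, 49 - 2P = P - 11, so 60 = 3P and P = 20, q = 9.
With the change applied: demand qd = 49 - 4P, supply qs = P - 11.
Setting them equal: 49 - 4P = P - 11 → 60 = 5P, so P = 12 and q = 1.
%Δq = (1 − 9) / 9 × 100 = -88.89%.

-88.89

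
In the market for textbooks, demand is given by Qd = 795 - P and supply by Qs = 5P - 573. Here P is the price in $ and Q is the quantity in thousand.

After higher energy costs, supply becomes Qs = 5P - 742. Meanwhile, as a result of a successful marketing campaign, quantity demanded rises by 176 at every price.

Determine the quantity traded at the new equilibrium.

Before the shock: 795 - P = 5P - 573 ⇒ 1368 = 6P ⇒ P = 228, Q = 567.
After the shift, demand is Qd = 971 - P and supply is Qs = 5P - 742.
Equate the new curves: 971 - P = 5P - 742, giving 1713 = 6P, P = 285.5, Q = 685.5.

685.5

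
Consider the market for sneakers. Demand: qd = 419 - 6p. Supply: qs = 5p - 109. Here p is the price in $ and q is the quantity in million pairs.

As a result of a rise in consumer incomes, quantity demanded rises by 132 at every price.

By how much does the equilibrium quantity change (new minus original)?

+60

Initially, 419 - 6p = 5p - 109, so 528 = 11p and p = 48, q = 131.
After the shift, demand is qd = 551 - 6p and supply is qs = 5p - 109.
New equilibrium: 551 - 6p = 5p - 109 ⇒ 660 = 11p ⇒ p = 60, q = 191.
Δq = 191 − 131 = +60.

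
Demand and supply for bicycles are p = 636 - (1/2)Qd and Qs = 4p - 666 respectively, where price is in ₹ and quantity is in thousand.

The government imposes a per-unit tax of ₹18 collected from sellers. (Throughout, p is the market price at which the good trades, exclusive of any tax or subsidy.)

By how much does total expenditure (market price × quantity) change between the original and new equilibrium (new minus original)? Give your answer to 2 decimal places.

-528.00

Solve the original market: 1272 - 2p = 4p - 666, hence p = 323 and Q = 626.
Since sellers keep the price net of the tax, the effective supply curve becomes Qs = 4p - 738.
Clearing the new market: 1272 - 2p = 4p - 738, so p = 335 and Q = 602.
Expenditure moves from 323×626 = 202198 to 335×602 = 201670; change = -528.00.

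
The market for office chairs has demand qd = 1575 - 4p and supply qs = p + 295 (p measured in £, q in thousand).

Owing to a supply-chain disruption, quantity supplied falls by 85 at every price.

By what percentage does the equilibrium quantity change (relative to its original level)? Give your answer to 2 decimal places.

-12.34

Solve the original market: 1575 - 4p = p + 295, hence p = 256 and q = 551.
After the shift, demand is qd = 1575 - 4p and supply is qs = p + 210.
Clearing the new market: 1575 - 4p = p + 210, so p = 273 and q = 483.
%Δq = (483 − 551) / 551 × 100 = -12.34%.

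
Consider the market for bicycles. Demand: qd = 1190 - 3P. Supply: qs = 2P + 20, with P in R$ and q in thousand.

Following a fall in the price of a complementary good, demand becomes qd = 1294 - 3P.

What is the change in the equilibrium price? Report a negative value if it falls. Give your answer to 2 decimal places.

Original equilibrium: 1190 - 3P = 2P + 20 gives 1170 = 5P, so P = 234 and q = 488.
The shock moves the curves to qd = 1294 - 3P and qs = 2P + 20.
New equilibrium: 1294 - 3P = 2P + 20 ⇒ 1274 = 5P ⇒ P = 254.8, q = 529.6.
ΔP = 254.8 − 234 = +20.80.

+20.80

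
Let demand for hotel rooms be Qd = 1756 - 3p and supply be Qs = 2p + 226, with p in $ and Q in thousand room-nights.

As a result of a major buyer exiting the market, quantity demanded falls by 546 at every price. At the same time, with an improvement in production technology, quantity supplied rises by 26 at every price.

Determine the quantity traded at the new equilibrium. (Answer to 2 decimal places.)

635.20

Initially, 1756 - 3p = 2p + 226, so 1530 = 5p and p = 306, Q = 838.
The shock moves the curves to Qd = 1210 - 3p and Qs = 2p + 252.
New equilibrium: 1210 - 3p = 2p + 252 ⇒ 958 = 5p ⇒ p = 191.6, Q = 635.2.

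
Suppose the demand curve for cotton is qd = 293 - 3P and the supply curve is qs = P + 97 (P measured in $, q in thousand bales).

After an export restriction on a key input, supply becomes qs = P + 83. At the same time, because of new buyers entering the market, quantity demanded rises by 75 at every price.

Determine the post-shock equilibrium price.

71.25

Initially, 293 - 3P = P + 97, so 196 = 4P and P = 49, q = 146.
The shock moves the curves to qd = 368 - 3P and qs = P + 83.
Clearing the new market: 368 - 3P = P + 83, so P = 71.25 and q = 154.25.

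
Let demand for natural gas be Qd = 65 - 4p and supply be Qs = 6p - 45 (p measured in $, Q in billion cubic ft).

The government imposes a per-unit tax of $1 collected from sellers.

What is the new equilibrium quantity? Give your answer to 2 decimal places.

18.60

Solve the original market: 65 - 4p = 6p - 45, hence p = 11 and Q = 21.
Since sellers keep the price net of the tax, the effective supply curve becomes Qs = 6p - 51.
Equate the new curves: 65 - 4p = 6p - 51, giving 116 = 10p, p = 11.6, Q = 18.6.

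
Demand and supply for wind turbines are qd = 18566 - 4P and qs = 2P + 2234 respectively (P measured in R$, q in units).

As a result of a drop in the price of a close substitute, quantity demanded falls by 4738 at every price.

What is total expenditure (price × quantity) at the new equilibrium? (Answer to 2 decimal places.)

11784656.89

Before the shock: 18566 - 4P = 2P + 2234 ⇒ 16332 = 6P ⇒ P = 2722, q = 7678.
After the shift, demand is qd = 13828 - 4P and supply is qs = 2P + 2234.
Setting them equal: 13828 - 4P = 2P + 2234 → 11594 = 6P, so P = 5797/3 ≈ 1932.3333 and q = 18296/3 ≈ 6098.6667.
New expenditure = 1932.3333 × 6098.6667 = 11784656.89.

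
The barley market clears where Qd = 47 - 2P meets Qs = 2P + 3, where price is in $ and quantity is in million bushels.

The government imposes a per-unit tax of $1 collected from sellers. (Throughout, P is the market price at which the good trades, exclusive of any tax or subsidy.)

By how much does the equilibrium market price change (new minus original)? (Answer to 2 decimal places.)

Before the shock: 47 - 2P = 2P + 3 ⇒ 44 = 4P ⇒ P = 11, Q = 25.
Since sellers keep the price net of the tax, the effective supply curve becomes Qs = 2P + 1.
Clearing the new market: 47 - 2P = 2P + 1, so P = 11.5 and Q = 24.
ΔP = 11.5 − 11 = +0.50.

+0.50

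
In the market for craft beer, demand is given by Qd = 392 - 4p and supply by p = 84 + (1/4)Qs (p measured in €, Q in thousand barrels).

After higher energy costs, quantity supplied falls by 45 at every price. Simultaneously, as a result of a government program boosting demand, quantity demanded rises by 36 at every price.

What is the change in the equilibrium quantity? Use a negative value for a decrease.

-4.5

Solve the original market: 392 - 4p = 4p - 336, hence p = 91 and Q = 28.
With the change applied: demand Qd = 428 - 4p, supply Qs = 4p - 381.
New equilibrium: 428 - 4p = 4p - 381 ⇒ 809 = 8p ⇒ p = 101.125, Q = 23.5.
ΔQ = 23.5 − 28 = -4.5.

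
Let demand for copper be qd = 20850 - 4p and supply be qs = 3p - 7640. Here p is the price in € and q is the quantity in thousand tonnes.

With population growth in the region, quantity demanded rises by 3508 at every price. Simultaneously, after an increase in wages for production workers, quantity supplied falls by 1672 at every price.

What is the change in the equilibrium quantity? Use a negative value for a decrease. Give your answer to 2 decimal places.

+548.00

Original equilibrium: 20850 - 4p = 3p - 7640 gives 28490 = 7p, so p = 4070 and q = 4570.
After the shift, demand is qd = 24358 - 4p and supply is qs = 3p - 9312.
Setting them equal: 24358 - 4p = 3p - 9312 → 33670 = 7p, so p = 4810 and q = 5118.
Δq = 5118 − 4570 = +548.00.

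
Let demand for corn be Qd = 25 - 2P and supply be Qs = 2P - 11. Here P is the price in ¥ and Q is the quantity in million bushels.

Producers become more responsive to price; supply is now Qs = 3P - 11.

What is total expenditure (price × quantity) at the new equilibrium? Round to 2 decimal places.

Original equilibrium: 25 - 2P = 2P - 11 gives 36 = 4P, so P = 9 and Q = 7.
After the shift, demand is Qd = 25 - 2P and supply is Qs = 3P - 11.
Setting them equal: 25 - 2P = 3P - 11 → 36 = 5P, so P = 7.2 and Q = 10.6.
New expenditure = 7.2 × 10.6 = 76.32.

76.32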